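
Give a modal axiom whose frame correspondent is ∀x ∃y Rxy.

The condition is seriality. The D schema □r → ◇r defines it.
Suppose □r→◇r is valid. At any x set V(r)=W. Then □r at x, so ◇r at x, so x has a successor.

□r → ◇r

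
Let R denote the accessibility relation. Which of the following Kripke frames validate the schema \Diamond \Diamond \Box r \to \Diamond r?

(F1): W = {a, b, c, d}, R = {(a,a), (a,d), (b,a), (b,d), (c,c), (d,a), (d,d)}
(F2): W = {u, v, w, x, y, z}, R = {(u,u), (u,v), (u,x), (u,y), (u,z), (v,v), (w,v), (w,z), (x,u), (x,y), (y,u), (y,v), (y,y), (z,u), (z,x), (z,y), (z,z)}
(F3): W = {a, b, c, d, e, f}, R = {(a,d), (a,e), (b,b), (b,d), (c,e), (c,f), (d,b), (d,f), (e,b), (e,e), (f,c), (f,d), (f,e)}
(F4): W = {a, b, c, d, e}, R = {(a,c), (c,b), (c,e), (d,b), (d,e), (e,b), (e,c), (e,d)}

(F1)

Frame correspondent (Sahlqvist): \forall x \forall y (x R^2 y \to \exists w (yRw \wedge xRw)) — i.e. a generalized confluence (Geach) condition.
(F1): ✓.
(F2): fails — wR²x but no t with xRt and wRt.
(F3): fails — cR²b but no w with bRw and cRw.
(F4): fails — aR²b but no w with bRw and aRw.
Valid on: (F1).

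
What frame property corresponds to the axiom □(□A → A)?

Suppose □(□A→A) is valid. Take Rxy and set V(A)={w : Ryw}. Then at y, □A holds; since □(□A→A) at x, □A→A at y, so A at y, i.e. Ryy.
The converse is a direct semantic check.
Frame condition: ∀x ∀y (Rxy → Ryy).

shift-reflexivity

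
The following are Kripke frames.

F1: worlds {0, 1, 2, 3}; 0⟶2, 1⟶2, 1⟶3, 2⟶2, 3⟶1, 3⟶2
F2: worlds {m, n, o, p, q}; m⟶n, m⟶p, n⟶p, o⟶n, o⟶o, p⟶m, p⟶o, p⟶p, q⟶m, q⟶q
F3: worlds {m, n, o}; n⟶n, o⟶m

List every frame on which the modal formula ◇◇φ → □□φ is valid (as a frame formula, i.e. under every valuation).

This is the axiom for a generalized confluence (Geach) condition; its first-order frame correspondent is ∀x ∀y ∀z ((xR²y ∧ xR²z) → ∃w (y = w ∧ z = w)).
F1: fails — 1R²1, 1R²2 but 1 ≠ 2.
F2: fails — mR²m, mR²o but m ≠ o.
F3: condition met.
Valid on: F3.

F3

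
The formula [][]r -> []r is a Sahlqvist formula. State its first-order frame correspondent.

Suppose □□r→□r is valid. Take Rxy and set V(r)={w : xR²w}. Then □□r at x, so □r at x, so r at y, i.e. ∃z(Rxz∧Rzy).

Density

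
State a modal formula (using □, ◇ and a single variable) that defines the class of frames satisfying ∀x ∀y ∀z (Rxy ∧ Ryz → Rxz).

This is transitivity; the standard corresponding axiom is 4: □q → □□q.
Suppose □q→□□q is valid. Take Rxy, Ryz and set V(q)={w : Rxw}. Then □q at x, so □□q at x, so □q at y, so q at z, i.e. Rxz.

□q → □□q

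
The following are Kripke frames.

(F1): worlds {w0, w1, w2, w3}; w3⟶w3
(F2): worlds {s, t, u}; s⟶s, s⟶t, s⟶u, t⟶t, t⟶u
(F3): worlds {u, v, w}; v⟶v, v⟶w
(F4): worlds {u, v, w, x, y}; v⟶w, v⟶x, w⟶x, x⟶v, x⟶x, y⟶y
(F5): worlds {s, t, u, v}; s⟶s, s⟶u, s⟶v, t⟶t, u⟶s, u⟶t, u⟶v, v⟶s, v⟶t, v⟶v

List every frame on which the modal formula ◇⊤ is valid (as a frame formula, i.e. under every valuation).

Frame correspondent (Sahlqvist): ∀x ∃y Rxy — i.e. seriality.
(F1): fails — world w0 has no successor.
(F2): fails — world u has no successor.
(F3): fails — world u has no successor.
(F4): fails — world u has no successor.
(F5): condition met.
Valid on: (F5).

(F5)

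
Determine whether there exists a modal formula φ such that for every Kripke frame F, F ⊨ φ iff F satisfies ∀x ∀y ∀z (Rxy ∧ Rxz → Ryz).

Yes: it is the Euclidean property, defined by the 5 schema ◇q → □◇q.
Suppose ◇q→□◇q is valid. Take Rxy, Rxz and set V(q)={y}. Then ◇q at x, so □◇q at x, so ◇q at z, so some w with Rzw has q; w=y, i.e. Rzy. By symmetry of the argument, Ryz.

Yes, by ◇q → □◇q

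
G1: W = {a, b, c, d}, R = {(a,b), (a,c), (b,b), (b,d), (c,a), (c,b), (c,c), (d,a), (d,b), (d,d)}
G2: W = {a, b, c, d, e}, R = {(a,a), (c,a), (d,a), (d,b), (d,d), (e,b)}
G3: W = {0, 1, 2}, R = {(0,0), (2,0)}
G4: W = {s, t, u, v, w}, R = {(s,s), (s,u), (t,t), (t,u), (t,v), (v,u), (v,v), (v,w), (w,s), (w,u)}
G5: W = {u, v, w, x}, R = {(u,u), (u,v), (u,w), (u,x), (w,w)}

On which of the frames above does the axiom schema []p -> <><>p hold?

This is the axiom for a generalized confluence (Geach) condition; its first-order frame correspondent is forall x exists w (xRw & x R^2 w).
G1: condition met.
G2: fails — at b but no w with bRw and bR²w.
G3: fails — at 1 but no w with 1Rw and 1R²w.
G4: fails — at u but no w* with uRw* and uR²w*.
G5: fails — at v but no t with vRt and vR²t.
Valid on: G1.

G1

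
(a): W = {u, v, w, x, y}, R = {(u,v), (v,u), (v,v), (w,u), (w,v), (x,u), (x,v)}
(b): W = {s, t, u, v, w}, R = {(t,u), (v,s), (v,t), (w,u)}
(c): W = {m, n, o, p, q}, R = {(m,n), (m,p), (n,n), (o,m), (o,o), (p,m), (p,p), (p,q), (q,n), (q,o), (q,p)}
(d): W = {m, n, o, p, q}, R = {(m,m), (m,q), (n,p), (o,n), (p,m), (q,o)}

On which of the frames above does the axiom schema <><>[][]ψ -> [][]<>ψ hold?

(a)

The schema corresponds to a generalized confluence (Geach) condition: forall x forall y forall z ((x R^2 y & x R^2 z) -> exists w (y R^2 w & zRw)).
(a): holds.
(b): fails — vR²u, vR²u but no w* with uR²w* and uRw*.
(c): fails — mR²n, mR²p but no w with nR²w and pRw.
(d): fails — mR²m, mR²o but no w with mR²w and oRw.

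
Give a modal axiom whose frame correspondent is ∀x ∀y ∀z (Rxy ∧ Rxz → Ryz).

A defining formula is ◇ψ → □◇ψ (the 5 axiom).

◇ψ → □◇ψ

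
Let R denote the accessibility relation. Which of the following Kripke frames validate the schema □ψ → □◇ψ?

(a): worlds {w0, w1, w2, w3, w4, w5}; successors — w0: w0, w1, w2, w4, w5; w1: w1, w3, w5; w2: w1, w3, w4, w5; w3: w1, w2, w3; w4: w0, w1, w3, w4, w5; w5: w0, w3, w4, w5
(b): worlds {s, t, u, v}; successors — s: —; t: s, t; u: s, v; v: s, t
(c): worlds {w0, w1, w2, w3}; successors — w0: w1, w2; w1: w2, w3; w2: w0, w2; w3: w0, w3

This is the axiom for a generalized confluence (Geach) condition; its first-order frame correspondent is ∀x ∀z (xRz → ∃w (xRw ∧ zRw)).
(a): condition met.
(b): fails — tRs but no w with tRw and sRw.
(c): fails — w3Rw0 but no w with w3Rw and w0Rw.

(a)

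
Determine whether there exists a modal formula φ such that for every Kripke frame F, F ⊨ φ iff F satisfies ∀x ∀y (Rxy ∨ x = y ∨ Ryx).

Modal frame validity is preserved under disjoint unions.
Take 3 disjoint single-world reflexive frames: each is trivially connected, but their disjoint union has 3 worlds with no edge between distinct components, so it is not connected.
So the class is not modally definable.

No — not modally definable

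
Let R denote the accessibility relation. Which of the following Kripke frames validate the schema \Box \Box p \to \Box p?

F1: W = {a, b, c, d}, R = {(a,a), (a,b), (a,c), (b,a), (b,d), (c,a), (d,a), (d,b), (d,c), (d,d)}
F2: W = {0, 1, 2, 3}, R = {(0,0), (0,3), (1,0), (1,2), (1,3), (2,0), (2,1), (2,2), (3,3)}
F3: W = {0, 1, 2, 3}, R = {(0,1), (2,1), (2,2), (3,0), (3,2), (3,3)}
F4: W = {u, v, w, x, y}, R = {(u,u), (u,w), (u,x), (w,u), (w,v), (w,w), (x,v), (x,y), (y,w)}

F1, F2

The schema corresponds to density: \forall x \forall y (Rxy \to \exists z (Rxz \wedge Rzy)).
F1: satisfies the condition.
F2: satisfies the condition.
F3: fails — R01 but no z with R0z and Rz1.
F4: fails — Rxy but no z with Rxz and Rzy.
Valid on: F1, F2.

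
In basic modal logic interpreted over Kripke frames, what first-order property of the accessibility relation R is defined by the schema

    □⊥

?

emptiness of R: ∀x ∀y ¬Rxy

□⊥ is valid iff no world has any successor (otherwise □⊥ fails at any world with one).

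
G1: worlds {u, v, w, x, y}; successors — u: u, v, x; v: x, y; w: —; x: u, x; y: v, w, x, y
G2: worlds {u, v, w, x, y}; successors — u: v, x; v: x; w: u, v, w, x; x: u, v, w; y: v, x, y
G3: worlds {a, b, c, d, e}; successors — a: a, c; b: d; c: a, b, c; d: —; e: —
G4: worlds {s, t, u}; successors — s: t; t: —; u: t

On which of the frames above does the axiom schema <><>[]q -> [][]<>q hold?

This is the axiom for a generalized confluence (Geach) condition; its first-order frame correspondent is forall x forall y forall z ((x R^2 y & x R^2 z) -> exists w (yRw & zRw)).
G1: fails — vR²u, vR²w but no t with uRt and wRt.
G2: fails — uR²v, uR²x but no t with vRt and xRt.
G3: fails — aR²a, aR²b but no w with aRw and bRw.
G4: holds.

G4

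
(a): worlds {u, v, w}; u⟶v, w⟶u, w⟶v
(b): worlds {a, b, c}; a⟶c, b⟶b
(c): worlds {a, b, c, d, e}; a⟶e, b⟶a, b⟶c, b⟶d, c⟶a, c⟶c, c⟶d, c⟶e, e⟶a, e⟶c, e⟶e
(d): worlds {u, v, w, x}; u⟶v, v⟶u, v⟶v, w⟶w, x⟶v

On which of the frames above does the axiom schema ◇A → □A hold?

Frame correspondent (Sahlqvist): ∀x ∀y ∀z (Rxy ∧ Rxz → y = z) — i.e. partial functionality.
(a): fails — w sees both u and v.
(b): satisfies the condition.
(c): fails — b sees both a and c.
(d): fails — v sees both u and v.

(b)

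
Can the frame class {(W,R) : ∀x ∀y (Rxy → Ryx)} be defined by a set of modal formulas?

Yes, by p → □◇p

This is a Sahlqvist condition; the B axiom p → □◇p defines it.
Suppose p→□◇p is valid. Take Rxy and set V(p)={x}. Then p at x, so □◇p at x, so ◇p at y, so some z with Ryz has p; z=x, i.e. Ryx.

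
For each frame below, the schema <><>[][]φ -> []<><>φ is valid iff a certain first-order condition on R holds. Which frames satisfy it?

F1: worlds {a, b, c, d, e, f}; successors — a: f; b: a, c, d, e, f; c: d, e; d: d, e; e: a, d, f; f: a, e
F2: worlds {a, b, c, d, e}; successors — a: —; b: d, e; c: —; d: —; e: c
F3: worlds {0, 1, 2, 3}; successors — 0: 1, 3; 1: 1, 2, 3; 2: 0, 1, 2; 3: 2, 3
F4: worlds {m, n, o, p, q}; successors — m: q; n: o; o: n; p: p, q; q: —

This is the axiom for a generalized confluence (Geach) condition; its first-order frame correspondent is forall x forall y forall z ((x R^2 y & xRz) -> exists w (y R^2 w & z R^2 w)).
F1: ✓.
F2: fails — bR²c, bRd but no w with cR²w and dR²w.
F3: ✓.
F4: fails — nR²n, nRo but no w with nR²w and oR²w.

F1, F3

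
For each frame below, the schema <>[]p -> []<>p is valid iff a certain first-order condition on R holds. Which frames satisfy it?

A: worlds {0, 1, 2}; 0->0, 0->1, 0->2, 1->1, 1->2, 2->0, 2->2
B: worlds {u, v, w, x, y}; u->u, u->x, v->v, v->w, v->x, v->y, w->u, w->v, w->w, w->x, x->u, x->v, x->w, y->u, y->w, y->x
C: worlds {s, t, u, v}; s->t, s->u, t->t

A, B

Frame correspondent (Sahlqvist): forall x forall y forall z (Rxy & Rxz -> exists w (Ryw & Rzw)) — i.e. convergence.
A: condition met.
B: condition met.
C: fails — Rsu and Rsu but u and u have no common successor.
Valid on: A, B.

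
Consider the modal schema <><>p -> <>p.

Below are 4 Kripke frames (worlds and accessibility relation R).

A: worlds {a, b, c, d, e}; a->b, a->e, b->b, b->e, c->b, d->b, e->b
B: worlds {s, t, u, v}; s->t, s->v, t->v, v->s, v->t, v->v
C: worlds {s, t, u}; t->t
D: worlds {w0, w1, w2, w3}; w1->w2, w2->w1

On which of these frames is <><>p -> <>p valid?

The schema corresponds to transitivity: forall x forall y forall z (Rxy & Ryz -> Rxz).
A: fails — Reb and Rbe but not Ree.
B: fails — Rtv and Rvt but not Rtt.
C: satisfies the condition.
D: fails — Rw1w2 and Rw2w1 but not Rw1w1.
Valid on: C.

C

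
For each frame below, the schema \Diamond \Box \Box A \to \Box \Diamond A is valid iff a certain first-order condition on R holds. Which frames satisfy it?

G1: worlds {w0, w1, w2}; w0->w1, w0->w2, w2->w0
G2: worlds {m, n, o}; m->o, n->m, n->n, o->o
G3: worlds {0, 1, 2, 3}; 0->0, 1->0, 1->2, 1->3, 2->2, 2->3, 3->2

none

Frame correspondent (Sahlqvist): \forall x \forall y \forall z ((xRy \wedge xRz) \to \exists w (y R^2 w \wedge zRw)) — i.e. a generalized confluence (Geach) condition.
G1: fails — w0Rw1, w0Rw1 but no w with w1R²w and w1Rw.
G2: fails — nRm, nRn but no w with mR²w and nRw.
G3: fails — 1R0, 1R2 but no w with 0R²w and 2Rw.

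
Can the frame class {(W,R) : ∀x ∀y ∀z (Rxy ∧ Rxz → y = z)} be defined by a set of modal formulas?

Yes, by ◇q → □q

The condition is partial functionality. A defining modal formula is ◇q → □q.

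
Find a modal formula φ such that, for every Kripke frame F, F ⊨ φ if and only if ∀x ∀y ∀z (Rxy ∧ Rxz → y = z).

The condition is partial functionality. The CD schema ◇r → □r defines it.
Suppose ◇r→□r is valid. Take Rxy, Rxz and set V(r)={y}. Then ◇r at x, so □r at x, so r at z, i.e. z=y.

◇r → □r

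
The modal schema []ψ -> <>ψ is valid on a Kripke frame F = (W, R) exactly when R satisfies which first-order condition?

This is the D axiom.
Its frame correspondent is seriality — forall x exists y Rxy.

Seriality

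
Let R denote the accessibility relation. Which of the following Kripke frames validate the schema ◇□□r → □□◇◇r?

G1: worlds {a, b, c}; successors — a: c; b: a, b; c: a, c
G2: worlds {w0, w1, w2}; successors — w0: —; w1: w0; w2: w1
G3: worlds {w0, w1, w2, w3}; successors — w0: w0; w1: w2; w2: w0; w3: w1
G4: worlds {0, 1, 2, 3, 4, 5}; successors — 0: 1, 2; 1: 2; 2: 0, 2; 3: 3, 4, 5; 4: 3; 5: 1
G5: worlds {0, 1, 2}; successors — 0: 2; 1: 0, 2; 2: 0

This is the axiom for a generalized confluence (Geach) condition; its first-order frame correspondent is ∀x ∀y ∀z ((xRy ∧ xR²z) → ∃w (yR²w ∧ zR²w)).
G1: ✓.
G2: fails — w2Rw1, w2R²w0 but no w with w1R²w and w0R²w.
G3: ✓.
G4: fails — 3R3, 3R²1 but no w with 3R²w and 1R²w.
G5: fails — 0R2, 0R²0 but no w with 2R²w and 0R²w.
Valid on: G1, G3.

G1, G3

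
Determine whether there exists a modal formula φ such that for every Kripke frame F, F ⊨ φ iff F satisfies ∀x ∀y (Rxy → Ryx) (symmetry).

This is a Sahlqvist condition; the B axiom q → □◇q defines it.
Suppose q→□◇q is valid. Take Rxy and set V(q)={x}. Then q at x, so □◇q at x, so ◇q at y, so some z with Ryz has q; z=x, i.e. Ryx.

Yes, by q → □◇q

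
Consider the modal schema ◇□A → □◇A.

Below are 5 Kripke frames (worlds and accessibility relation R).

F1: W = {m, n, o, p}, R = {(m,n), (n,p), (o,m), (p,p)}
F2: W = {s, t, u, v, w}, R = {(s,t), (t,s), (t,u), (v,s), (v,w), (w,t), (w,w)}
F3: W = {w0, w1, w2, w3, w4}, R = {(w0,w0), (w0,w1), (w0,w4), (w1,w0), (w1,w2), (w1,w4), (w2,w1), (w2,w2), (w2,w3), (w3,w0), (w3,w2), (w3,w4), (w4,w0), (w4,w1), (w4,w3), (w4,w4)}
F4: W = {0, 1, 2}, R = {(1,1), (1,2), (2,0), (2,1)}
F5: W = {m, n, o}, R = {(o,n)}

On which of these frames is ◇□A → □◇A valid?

F1, F3

The schema corresponds to convergence: ∀x ∀y ∀z (Rxy ∧ Rxz → ∃w (Ryw ∧ Rzw)).
F1: condition met.
F2: fails — Rts and Rtu but s and u have no common successor.
F3: condition met.
F4: fails — R20 and R20 but 0 and 0 have no common successor.
F5: fails — Ron and Ron but n and n have no common successor.
Valid on: F1, F3.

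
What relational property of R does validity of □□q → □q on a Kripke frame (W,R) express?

Density

This schema is the C4 axiom.
Its frame correspondent is density — ∀x ∀y (Rxy → ∃z (Rxz ∧ Rzy)).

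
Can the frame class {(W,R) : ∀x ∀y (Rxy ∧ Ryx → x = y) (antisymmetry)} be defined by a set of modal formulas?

Modal frame validity is preserved under surjective bounded morphisms.
The 8-cycle (worlds a,b,c,d,e,f,g,h with a→b→c→d→e→f→g→h→a) is antisymmetric. Sending even-indexed worlds to s and odd-indexed worlds to t is a surjective bounded morphism onto the two-world frame with s↔t, which is not antisymmetric.
So the class is not modally definable.

Not definable by any modal formula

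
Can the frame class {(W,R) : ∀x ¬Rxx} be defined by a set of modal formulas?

No — not modally definable

Modal frame validity is preserved under surjective bounded morphisms.
The 5-cycle (worlds w0,w1,w2,w3,w4 with w0→w1→w2→w3→w4→w0) is irreflexive, and the map sending every world to a single reflexive point • is a surjective bounded morphism (forth: every edge maps to (•,•); back: every world has a successor). So any modal formula valid on the 5-cycle is also valid on the reflexive point, which is not irreflexive.
So the class is not modally definable.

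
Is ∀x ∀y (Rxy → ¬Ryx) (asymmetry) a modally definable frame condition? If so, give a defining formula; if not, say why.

Not definable by any modal formula

If a class were modally definable it would be closed under surjective bounded morphisms (Goldblatt–Thomason).
The 3-cycle (worlds s,t,u with s→t→u→s) is asymmetric. Mapping every world to a single reflexive point • is a surjective bounded morphism, and the reflexive point is not asymmetric (R•• but asymmetry requires ¬R••).
So the class is not modally definable.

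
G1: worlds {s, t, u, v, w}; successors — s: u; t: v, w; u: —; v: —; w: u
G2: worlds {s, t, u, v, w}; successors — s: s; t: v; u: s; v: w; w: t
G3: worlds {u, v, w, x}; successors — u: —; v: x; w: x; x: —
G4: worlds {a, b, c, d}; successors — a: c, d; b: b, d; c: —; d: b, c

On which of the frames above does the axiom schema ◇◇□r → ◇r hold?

G3

This is the axiom for a generalized confluence (Geach) condition; its first-order frame correspondent is ∀x ∀y (xR²y → ∃w (yRw ∧ xRw)).
G1: fails — tR²u but no w* with uRw* and tRw*.
G2: fails — tR²w but no w* with wRw* and tRw*.
G3: holds.
G4: fails — aR²c but no w with cRw and aRw.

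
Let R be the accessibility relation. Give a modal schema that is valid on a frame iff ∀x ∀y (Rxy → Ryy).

The condition is shift-reflexivity. The T□ schema □(□p → p) defines it.
Suppose □(□p→p) is valid. Take Rxy and set V(p)={w : Ryw}. Then at y, □p holds; since □(□p→p) at x, □p→p at y, so p at y, i.e. Ryy.

□(□p → p)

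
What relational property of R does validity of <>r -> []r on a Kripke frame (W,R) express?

Suppose ◇r→□r is valid. Take Rxy, Rxz and set V(r)={y}. Then ◇r at x, so □r at x, so r at z, i.e. z=y.
Conversely, any frame satisfying forall x forall y forall z (Rxy & Rxz -> y = z) validates the schema.
Frame condition: forall x forall y forall z (Rxy & Rxz -> y = z).

partial functionality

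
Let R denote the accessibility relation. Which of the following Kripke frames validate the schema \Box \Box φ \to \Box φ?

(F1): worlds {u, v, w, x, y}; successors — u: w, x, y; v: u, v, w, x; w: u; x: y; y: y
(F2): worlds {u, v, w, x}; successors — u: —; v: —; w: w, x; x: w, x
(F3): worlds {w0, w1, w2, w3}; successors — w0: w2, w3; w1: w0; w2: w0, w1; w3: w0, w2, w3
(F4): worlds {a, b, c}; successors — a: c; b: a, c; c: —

The schema corresponds to density: \forall x \forall y (Rxy \to \exists z (Rxz \wedge Rzy)).
(F1): fails — Ruw but no z with Ruz and Rzw.
(F2): holds.
(F3): fails — Rw1w0 but no z with Rw1z and Rzw0.
(F4): fails — Rac but no z with Raz and Rzc.
Valid on: (F2).

(F2)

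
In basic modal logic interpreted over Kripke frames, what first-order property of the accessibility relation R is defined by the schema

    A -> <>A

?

This schema is equivalent to the T axiom □A → A.
It corresponds to reflexivity: forall x Rxx.

Reflexivity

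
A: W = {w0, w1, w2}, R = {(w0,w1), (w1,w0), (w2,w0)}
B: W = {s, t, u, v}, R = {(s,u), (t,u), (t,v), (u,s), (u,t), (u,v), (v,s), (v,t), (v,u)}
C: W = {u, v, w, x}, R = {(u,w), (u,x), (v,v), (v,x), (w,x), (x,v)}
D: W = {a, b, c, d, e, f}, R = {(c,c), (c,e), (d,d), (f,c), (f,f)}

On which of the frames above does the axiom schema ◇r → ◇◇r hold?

Frame correspondent (Sahlqvist): ∀x ∀y (xRy → ∃w (y = w ∧ xR²w)) — i.e. a generalized confluence (Geach) condition.
A: fails — w0Rw1 but no w with w1=w and w0R²w.
B: fails — sRu but no w with u=w and sR²w.
C: fails — uRw but no t with w=t and uR²t.
D: ✓.

D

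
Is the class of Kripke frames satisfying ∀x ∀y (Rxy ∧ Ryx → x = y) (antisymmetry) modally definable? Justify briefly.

If a class were modally definable it would be closed under surjective bounded morphisms (Goldblatt–Thomason).
The 6-cycle (worlds a,b,c,d,e,f with a→b→c→d→e→f→a) is antisymmetric. Sending even-indexed worlds to • and odd-indexed worlds to ∘ is a surjective bounded morphism onto the two-world frame with •↔∘, which is not antisymmetric.
So the class is not modally definable.

No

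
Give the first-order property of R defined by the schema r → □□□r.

∀x ∀z (xR³z → ∃w (x = w ∧ z = w))

This is a Sahlqvist (Geach-type) schema ◇^0□^0r → □^3◇^0r.
First-order correspondent: ∀x ∀z (xR³z → ∃w (x = w ∧ z = w)).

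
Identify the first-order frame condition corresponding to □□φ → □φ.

density: ∀x ∀y (Rxy → ∃z (Rxz ∧ Rzy))

Suppose □□φ→□φ is valid. Take Rxy and set V(φ)={w : xR²w}. Then □□φ at x, so □φ at x, so φ at y, i.e. ∃z(Rxz∧Rzy).
Conversely, any frame satisfying ∀x ∀y (Rxy → ∃z (Rxz ∧ Rzy)) validates the schema.
So the correspondent is density.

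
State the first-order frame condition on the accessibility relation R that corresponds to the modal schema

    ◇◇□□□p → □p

This is a Sahlqvist (Geach-type) schema ◇^2□^3p → □^1◇^0p.
First-order correspondent: ∀x ∀y ∀z ((xR²y ∧ xRz) → ∃w (yR³w ∧ z = w)).

∀x ∀y ∀z ((xR²y ∧ xRz) → ∃w (yR³w ∧ z = w))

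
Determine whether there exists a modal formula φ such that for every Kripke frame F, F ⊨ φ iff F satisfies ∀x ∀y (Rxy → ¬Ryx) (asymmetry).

No

Modal frame validity is preserved under surjective bounded morphisms.
The 4-cycle (worlds 0,1,2,3 with 0→1→2→3→0) is asymmetric. Mapping every world to a single reflexive point • is a surjective bounded morphism, and the reflexive point is not asymmetric (R•• but asymmetry requires ¬R••).
So no modal formula (or set of formulas) defines exactly the asymmetric frames.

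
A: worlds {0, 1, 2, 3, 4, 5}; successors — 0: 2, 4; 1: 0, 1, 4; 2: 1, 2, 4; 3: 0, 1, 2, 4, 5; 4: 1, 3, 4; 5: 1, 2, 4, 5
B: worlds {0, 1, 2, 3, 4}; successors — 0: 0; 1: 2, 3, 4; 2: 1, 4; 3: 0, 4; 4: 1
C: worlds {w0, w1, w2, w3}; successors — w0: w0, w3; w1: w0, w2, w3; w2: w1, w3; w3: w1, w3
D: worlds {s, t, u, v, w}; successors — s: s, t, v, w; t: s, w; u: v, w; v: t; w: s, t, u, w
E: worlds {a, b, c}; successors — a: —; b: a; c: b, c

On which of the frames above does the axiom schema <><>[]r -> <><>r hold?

This is the axiom for a generalized confluence (Geach) condition; its first-order frame correspondent is forall x forall y (x R^2 y -> exists w (yRw & x R^2 w)).
A: satisfies the condition.
B: fails — 3R²1 but no w with 1Rw and 3R²w.
C: satisfies the condition.
D: satisfies the condition.
E: fails — cR²a but no w with aRw and cR²w.

A, C, D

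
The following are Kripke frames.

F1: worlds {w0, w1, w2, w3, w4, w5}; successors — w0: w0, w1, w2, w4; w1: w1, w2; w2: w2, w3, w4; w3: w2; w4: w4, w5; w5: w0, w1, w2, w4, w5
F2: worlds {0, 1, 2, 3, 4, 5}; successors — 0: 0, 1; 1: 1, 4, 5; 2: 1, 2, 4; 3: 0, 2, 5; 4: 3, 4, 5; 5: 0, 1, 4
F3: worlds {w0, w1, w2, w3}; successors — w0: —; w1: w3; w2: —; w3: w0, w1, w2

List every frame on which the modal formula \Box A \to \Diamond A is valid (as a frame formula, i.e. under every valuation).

F1, F2

The schema corresponds to seriality: \forall x \exists y Rxy.
F1: satisfies the condition.
F2: satisfies the condition.
F3: fails — world w0 has no successor.
Valid on: F1, F2.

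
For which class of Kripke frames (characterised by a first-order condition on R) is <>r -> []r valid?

Suppose ◇r→□r is valid. Take Rxy, Rxz and set V(r)={y}. Then ◇r at x, so □r at x, so r at z, i.e. z=y.

Partial functionality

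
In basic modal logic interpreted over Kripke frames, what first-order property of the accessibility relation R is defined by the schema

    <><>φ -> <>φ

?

Replacing φ by ¬φ and contraposing gives the equivalent schema □φ → □□φ.
Suppose □φ→□□φ is valid. Take Rxy, Ryz and set V(φ)={w : Rxw}. Then □φ at x, so □□φ at x, so □φ at y, so φ at z, i.e. Rxz.

Transitivity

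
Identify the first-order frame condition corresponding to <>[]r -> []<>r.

convergence: forall x forall y forall z (Rxy & Rxz -> exists w (Ryw & Rzw))

Suppose ◇□r→□◇r is valid. Take Rxy, Rxz and set V(r)={w : Ryw}. Then □r at y so ◇□r at x, so □◇r at x, so ◇r at z, giving w with Rzw and Ryw.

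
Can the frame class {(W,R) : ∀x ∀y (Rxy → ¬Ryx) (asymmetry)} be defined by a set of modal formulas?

Not modally definable

Modal frame validity is preserved under surjective bounded morphisms.
The 3-cycle (worlds s,t,u with s→t→u→s) is asymmetric. Mapping every world to a single reflexive point • is a surjective bounded morphism, and the reflexive point is not asymmetric (R•• but asymmetry requires ¬R••).
So no modal formula (or set of formulas) defines exactly the asymmetric frames.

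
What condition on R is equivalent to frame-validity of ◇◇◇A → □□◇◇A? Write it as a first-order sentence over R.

This is a Sahlqvist (Geach-type) schema ◇^3□^0A → □^2◇^2A.
First-order correspondent: ∀x ∀y ∀z ((xR³y ∧ xR²z) → ∃w (y = w ∧ zR²w)).

∀x ∀y ∀z ((xR³y ∧ xR²z) → ∃w (y = w ∧ zR²w))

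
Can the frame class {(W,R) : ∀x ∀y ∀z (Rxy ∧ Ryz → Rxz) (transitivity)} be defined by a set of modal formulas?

Yes — defined by □q → □□q

This is a Sahlqvist condition; the 4 axiom □q → □□q defines it.
Suppose □q→□□q is valid. Take Rxy, Ryz and set V(q)={w : Rxw}. Then □q at x, so □□q at x, so □q at y, so q at z, i.e. Rxz.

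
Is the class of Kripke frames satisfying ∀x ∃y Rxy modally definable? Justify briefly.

Yes: it is seriality, defined by the D schema □r → ◇r.
Suppose □r→◇r is valid. At any x set V(r)=W. Then □r at x, so ◇r at x, so x has a successor.

Definable; □r → ◇r defines it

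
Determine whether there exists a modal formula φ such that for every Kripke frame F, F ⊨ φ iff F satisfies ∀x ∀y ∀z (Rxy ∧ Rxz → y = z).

This is a Sahlqvist condition; the CD axiom ◇r → □r defines it.
Suppose ◇r→□r is valid. Take Rxy, Rxz and set V(r)={y}. Then ◇r at x, so □r at x, so r at z, i.e. z=y.

Yes — defined by ◇r → □r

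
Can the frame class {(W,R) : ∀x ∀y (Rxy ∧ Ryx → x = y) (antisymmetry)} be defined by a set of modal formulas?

Modal frame validity is preserved under surjective bounded morphisms.
The 6-cycle (worlds a,b,c,d,e,f with a→b→c→d→e→f→a) is antisymmetric. Sending even-indexed worlds to • and odd-indexed worlds to ∘ is a surjective bounded morphism onto the two-world frame with •↔∘, which is not antisymmetric.
So no modal formula (or set of formulas) defines exactly the antisymmetric frames.

Not modally definable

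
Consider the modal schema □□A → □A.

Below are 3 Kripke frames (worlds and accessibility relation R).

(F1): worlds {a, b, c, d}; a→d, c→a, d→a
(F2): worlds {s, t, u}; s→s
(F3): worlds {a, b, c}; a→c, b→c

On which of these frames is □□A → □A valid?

(F2)

This is the axiom for density; its first-order frame correspondent is ∀x ∀y (Rxy → ∃z (Rxz ∧ Rzy)).
(F1): fails — Rca but no z with Rcz and Rza.
(F2): satisfies the condition.
(F3): fails — Rac but no z with Raz and Rzc.
Valid on: (F2).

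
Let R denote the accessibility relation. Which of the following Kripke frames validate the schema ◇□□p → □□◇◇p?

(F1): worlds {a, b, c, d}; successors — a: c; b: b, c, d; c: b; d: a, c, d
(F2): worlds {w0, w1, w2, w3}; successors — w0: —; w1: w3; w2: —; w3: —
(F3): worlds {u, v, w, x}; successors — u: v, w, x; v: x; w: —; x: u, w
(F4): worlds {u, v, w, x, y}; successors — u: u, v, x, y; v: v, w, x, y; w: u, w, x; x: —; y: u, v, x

(F1), (F2)

The schema corresponds to a generalized confluence (Geach) condition: ∀x ∀y ∀z ((xRy ∧ xR²z) → ∃w (yR²w ∧ zR²w)).
(F1): condition met.
(F2): condition met.
(F3): fails — uRv, uR²w but no t with vR²t and wR²t.
(F4): fails — uRu, uR²x but no t with uR²t and xR²t.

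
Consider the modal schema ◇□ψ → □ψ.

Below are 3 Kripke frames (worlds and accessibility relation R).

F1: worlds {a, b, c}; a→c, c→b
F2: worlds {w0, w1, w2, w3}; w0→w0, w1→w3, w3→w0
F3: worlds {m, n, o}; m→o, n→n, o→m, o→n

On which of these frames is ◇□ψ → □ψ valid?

none

Frame correspondent (Sahlqvist): ∀x ∀y ∀z ((xRy ∧ xRz) → ∃w (yRw ∧ z = w)) — i.e. a generalized confluence (Geach) condition.
F1: fails — aRc, aRc but no w with cRw and c=w.
F2: fails — w1Rw3, w1Rw3 but no w with w3Rw and w3=w.
F3: fails — mRo, mRo but no w with oRw and o=w.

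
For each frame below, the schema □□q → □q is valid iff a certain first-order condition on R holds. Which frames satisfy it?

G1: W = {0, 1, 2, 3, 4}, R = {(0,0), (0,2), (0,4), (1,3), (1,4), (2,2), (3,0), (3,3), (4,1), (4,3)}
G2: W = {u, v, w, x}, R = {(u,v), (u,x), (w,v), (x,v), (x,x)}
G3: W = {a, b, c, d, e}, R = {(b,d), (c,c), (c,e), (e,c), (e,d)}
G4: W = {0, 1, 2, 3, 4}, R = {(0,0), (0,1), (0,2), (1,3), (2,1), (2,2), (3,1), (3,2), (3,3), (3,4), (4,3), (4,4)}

G4

This is the axiom for density; its first-order frame correspondent is ∀x ∀y (Rxy → ∃z (Rxz ∧ Rzy)).
G1: fails — R14 but no z with R1z and Rz4.
G2: fails — Rwv but no z with Rwz and Rzv.
G3: fails — Red but no z with Rez and Rzd.
G4: satisfies the condition.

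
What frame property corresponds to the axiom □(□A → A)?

Suppose □(□A→A) is valid. Take Rxy and set V(A)={w : Ryw}. Then at y, □A holds; since □(□A→A) at x, □A→A at y, so A at y, i.e. Ryy.

shift-reflexivity: ∀x ∀y (Rxy → Ryy)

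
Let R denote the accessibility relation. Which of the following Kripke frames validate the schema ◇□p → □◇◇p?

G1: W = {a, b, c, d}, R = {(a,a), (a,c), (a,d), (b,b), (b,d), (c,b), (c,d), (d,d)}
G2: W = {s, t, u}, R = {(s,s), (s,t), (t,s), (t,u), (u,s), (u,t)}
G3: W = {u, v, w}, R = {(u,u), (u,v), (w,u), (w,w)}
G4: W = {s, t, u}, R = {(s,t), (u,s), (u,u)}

G1, G2

Frame correspondent (Sahlqvist): ∀x ∀y ∀z ((xRy ∧ xRz) → ∃w (yRw ∧ zR²w)) — i.e. a generalized confluence (Geach) condition.
G1: ✓.
G2: ✓.
G3: fails — uRu, uRv but no t with uRt and vR²t.
G4: fails — sRt, sRt but no w with tRw and tR²w.
Valid on: G1, G2.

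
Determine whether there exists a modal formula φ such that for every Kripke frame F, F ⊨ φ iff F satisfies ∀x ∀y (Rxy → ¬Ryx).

Not modally definable

Modal frame validity is preserved under surjective bounded morphisms.
The 4-cycle (worlds w0,w1,w2,w3 with w0→w1→w2→w3→w0) is asymmetric. Mapping every world to a single reflexive point • is a surjective bounded morphism, and the reflexive point is not asymmetric (R•• but asymmetry requires ¬R••).
So the class is not modally definable.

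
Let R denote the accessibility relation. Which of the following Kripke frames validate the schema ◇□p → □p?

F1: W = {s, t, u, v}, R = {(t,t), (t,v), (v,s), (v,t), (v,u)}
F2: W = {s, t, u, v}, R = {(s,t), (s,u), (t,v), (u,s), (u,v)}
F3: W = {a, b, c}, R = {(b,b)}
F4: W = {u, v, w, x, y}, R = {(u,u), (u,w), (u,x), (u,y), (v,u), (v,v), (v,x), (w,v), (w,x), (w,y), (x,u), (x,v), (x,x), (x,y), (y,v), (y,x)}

F3

The schema corresponds to the Euclidean property: ∀x ∀y ∀z (Rxy ∧ Rxz → Ryz).
F1: fails — Rtv and Rtv but not Rvv.
F2: fails — Rsu and Rsu but not Ruu.
F3: condition met.
F4: fails — Ruw and Ruw but not Rww.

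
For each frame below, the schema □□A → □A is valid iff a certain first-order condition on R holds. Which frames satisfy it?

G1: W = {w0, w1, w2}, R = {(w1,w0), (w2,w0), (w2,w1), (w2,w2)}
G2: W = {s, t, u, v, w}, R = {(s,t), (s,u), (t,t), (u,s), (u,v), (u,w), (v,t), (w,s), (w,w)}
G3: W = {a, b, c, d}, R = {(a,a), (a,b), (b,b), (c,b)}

G3

The schema corresponds to density: ∀x ∀y (Rxy → ∃z (Rxz ∧ Rzy)).
G1: fails — Rw1w0 but no z with Rw1z and Rzw0.
G2: fails — Ruv but no z with Ruz and Rzv.
G3: condition met.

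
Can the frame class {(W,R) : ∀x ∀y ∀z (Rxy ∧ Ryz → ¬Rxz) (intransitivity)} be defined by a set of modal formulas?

No — not modally definable

Any modally definable frame class is closed under surjective bounded morphisms.
The 3-cycle (worlds 0,1,2 with 0→1→2→0) is intransitive. Mapping every world to a single reflexive point • is a surjective bounded morphism; the reflexive point is not intransitive (R••∧R•• but R••).
Hence intransitivity is not modally definable.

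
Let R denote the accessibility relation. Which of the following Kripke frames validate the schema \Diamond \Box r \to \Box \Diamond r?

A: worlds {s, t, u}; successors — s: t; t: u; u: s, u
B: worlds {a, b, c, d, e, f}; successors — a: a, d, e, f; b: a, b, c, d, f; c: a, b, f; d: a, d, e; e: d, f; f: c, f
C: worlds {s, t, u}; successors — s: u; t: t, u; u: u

The schema corresponds to convergence: \forall x \forall y \forall z (Rxy \wedge Rxz \to \exists w (Ryw \wedge Rzw)).
A: fails — Rus and Ruu but s and u have no common successor.
B: fails — Raf and Rad but f and d have no common successor.
C: ✓.
Valid on: C.

C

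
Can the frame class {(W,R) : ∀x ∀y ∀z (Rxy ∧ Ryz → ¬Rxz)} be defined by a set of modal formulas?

No

If a class were modally definable it would be closed under surjective bounded morphisms (Goldblatt–Thomason).
The 5-cycle (worlds 0,1,2,3,4 with 0→1→2→3→4→0) is intransitive. Mapping every world to a single reflexive point • is a surjective bounded morphism; the reflexive point is not intransitive (R••∧R•• but R••).
So no modal formula (or set of formulas) defines exactly the intransitive frames.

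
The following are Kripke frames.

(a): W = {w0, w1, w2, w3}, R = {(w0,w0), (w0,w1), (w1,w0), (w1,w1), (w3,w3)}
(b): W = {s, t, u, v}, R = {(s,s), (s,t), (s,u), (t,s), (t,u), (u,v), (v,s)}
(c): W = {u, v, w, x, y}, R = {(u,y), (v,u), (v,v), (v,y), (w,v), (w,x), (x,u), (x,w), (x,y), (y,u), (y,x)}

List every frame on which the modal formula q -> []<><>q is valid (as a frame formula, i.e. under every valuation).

Frame correspondent (Sahlqvist): forall x forall z (xRz -> exists w (x = w & z R^2 w)) — i.e. a generalized confluence (Geach) condition.
(a): holds.
(b): fails — tRu but no w with t=w and uR²w.
(c): fails — vRu but no t with v=t and uR²t.
Valid on: (a).

(a)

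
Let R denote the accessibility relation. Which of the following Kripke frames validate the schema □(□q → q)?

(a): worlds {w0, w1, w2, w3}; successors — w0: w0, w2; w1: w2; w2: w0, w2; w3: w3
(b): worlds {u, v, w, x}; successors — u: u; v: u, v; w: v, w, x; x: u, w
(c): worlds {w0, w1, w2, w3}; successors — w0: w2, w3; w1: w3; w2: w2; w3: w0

The schema corresponds to shift-reflexivity: ∀x ∀y (Rxy → Ryy).
(a): condition met.
(b): fails — Rwx but not Rxx.
(c): fails — Rw3w0 but not Rw0w0.
Valid on: (a).

(a)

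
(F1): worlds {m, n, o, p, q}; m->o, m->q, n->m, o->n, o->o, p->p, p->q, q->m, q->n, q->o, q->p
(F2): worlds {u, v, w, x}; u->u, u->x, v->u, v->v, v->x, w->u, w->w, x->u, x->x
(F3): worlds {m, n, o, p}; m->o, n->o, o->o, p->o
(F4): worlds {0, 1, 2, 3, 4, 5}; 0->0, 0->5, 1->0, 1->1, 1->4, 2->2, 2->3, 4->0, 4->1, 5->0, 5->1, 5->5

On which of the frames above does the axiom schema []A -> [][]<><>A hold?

(F2), (F3)

Frame correspondent (Sahlqvist): forall x forall z (x R^2 z -> exists w (xRw & z R^2 w)) — i.e. a generalized confluence (Geach) condition.
(F1): fails — pR²o but no w with pRw and oR²w.
(F2): ✓.
(F3): ✓.
(F4): fails — 2R²3 but no w with 2Rw and 3R²w.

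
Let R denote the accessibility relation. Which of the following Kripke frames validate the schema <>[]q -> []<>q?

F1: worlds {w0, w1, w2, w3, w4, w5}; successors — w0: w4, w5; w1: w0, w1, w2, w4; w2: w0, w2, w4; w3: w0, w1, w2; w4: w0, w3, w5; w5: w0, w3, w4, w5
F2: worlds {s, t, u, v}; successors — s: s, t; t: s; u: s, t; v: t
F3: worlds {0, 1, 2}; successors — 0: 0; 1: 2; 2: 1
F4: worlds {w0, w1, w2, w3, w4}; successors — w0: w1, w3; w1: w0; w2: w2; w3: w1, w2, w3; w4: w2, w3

F2, F3

Frame correspondent (Sahlqvist): forall x forall y forall z (Rxy & Rxz -> exists w (Ryw & Rzw)) — i.e. convergence.
F1: fails — Rw4w3 and Rw4w0 but w3 and w0 have no common successor.
F2: holds.
F3: holds.
F4: fails — Rw0w1 and Rw0w3 but w1 and w3 have no common successor.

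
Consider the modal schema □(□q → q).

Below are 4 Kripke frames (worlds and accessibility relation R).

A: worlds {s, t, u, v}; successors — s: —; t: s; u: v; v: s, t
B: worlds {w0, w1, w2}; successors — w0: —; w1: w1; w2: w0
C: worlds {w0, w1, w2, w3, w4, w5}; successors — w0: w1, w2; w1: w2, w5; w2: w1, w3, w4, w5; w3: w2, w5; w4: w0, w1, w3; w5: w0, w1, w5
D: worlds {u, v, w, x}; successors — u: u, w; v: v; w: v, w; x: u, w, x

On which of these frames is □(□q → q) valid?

D

The schema corresponds to shift-reflexivity: ∀x ∀y (Rxy → Ryy).
A: fails — Rvs but not Rss.
B: fails — Rw2w0 but not Rw0w0.
C: fails — Rw1w2 but not Rw2w2.
D: ✓.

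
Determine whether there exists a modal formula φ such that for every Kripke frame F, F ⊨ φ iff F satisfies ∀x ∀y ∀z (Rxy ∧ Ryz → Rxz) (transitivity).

Definable; □q → □□q defines it

Yes: it is transitivity, defined by the 4 schema □q → □□q.
Suppose □q→□□q is valid. Take Rxy, Ryz and set V(q)={w : Rxw}. Then □q at x, so □□q at x, so □q at y, so q at z, i.e. Rxz.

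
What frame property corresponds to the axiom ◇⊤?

Seriality

This is a form of the D axiom.
It corresponds to seriality: ∀x ∃y Rxy.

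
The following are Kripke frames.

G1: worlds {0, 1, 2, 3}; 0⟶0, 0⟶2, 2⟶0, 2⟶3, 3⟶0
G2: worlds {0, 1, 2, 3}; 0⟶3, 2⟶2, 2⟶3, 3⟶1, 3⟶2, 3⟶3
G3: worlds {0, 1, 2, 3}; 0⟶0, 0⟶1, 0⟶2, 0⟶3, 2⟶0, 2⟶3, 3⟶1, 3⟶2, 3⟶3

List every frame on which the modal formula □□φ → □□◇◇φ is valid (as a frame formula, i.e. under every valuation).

Frame correspondent (Sahlqvist): ∀x ∀z (xR²z → ∃w (xR²w ∧ zR²w)) — i.e. a generalized confluence (Geach) condition.
G1: holds.
G2: fails — 0R²1 but no w with 0R²w and 1R²w.
G3: fails — 0R²1 but no w with 0R²w and 1R²w.
Valid on: G1.

G1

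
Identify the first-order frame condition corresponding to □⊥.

emptiness of R: ∀x ∀y ¬Rxy

□⊥ is valid iff no world has any successor (otherwise □⊥ fails at any world with one).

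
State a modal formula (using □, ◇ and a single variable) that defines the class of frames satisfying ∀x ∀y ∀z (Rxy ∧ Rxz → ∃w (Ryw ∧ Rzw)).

This is convergence; the standard corresponding axiom is .2: ◇□ψ → □◇ψ.
Suppose ◇□ψ→□◇ψ is valid. Take Rxy, Rxz and set V(ψ)={w : Ryw}. Then □ψ at y so ◇□ψ at x, so □◇ψ at x, so ◇ψ at z, giving w with Rzw and Ryw.

◇□ψ → □◇ψ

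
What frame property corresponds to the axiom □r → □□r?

Suppose □r→□□r is valid. Take Rxy, Ryz and set V(r)={w : Rxw}. Then □r at x, so □□r at x, so □r at y, so r at z, i.e. Rxz.

transitivity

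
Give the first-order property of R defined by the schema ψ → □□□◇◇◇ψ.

∀x ∀z (xR³z → ∃w (x = w ∧ zR³w))

This is a Sahlqvist (Geach-type) schema ◇^0□^0ψ → □^3◇^3ψ.
First-order correspondent: ∀x ∀z (xR³z → ∃w (x = w ∧ zR³w)).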